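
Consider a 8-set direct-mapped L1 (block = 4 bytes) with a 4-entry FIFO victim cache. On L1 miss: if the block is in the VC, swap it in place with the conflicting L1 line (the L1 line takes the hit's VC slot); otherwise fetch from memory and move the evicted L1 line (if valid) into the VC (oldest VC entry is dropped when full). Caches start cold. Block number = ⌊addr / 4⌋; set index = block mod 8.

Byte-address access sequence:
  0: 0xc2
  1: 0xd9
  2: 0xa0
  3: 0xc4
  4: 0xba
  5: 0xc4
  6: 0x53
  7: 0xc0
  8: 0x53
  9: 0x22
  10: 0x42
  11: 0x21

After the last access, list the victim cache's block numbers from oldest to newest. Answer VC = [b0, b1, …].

VC = [40, 54, 48, 16]

  [0] addr=0xc2 blk=48 s=0: MISS | VC []
  [1] addr=0xd9 blk=54 s=6: MISS | VC []
  [2] addr=0xa0 blk=40 s=0: MISS | VC [48]
  [3] addr=0xc4 blk=49 s=1: MISS | VC [48]
  [4] addr=0xba blk=46 s=6: MISS | VC [48, 54]
  [5] addr=0xc4 blk=49 s=1: L1-HIT | VC [48, 54]
  [6] addr=0x53 blk=20 s=4: MISS | VC [48, 54]
  [7] addr=0xc0 blk=48 s=0: VC-HIT | VC [40, 54]
  [8] addr=0x53 blk=20 s=4: L1-HIT | VC [40, 54]
  [9] addr=0x22 blk=8 s=0: MISS | VC [40, 54, 48]
  [10] addr=0x42 blk=16 s=0: MISS | VC [40, 54, 48, 8]
  [11] addr=0x21 blk=8 s=0: VC-HIT | VC [40, 54, 48, 16]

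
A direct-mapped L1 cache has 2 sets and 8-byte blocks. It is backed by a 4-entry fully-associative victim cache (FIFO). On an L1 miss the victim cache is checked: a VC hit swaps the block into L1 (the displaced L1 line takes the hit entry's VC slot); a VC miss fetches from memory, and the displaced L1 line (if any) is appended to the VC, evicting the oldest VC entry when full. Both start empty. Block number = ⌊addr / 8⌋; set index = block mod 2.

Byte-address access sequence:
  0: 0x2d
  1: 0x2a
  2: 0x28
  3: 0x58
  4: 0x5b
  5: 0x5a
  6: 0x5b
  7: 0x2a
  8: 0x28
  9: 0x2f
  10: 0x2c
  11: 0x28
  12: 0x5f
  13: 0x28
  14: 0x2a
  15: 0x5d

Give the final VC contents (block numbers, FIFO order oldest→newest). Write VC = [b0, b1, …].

#0 0x2d→b5/s1 MISS; vc=[]
#1 0x2a→b5/s1 L1-HIT; vc=[]
#2 0x28→b5/s1 L1-HIT; vc=[]
#3 0x58→b11/s1 MISS; vc=[5]
#4 0x5b→b11/s1 L1-HIT; vc=[5]
#5 0x5a→b11/s1 L1-HIT; vc=[5]
#6 0x5b→b11/s1 L1-HIT; vc=[5]
#7 0x2a→b5/s1 VC-HIT; vc=[11]
#8 0x28→b5/s1 L1-HIT; vc=[11]
#9 0x2f→b5/s1 L1-HIT; vc=[11]
#10 0x2c→b5/s1 L1-HIT; vc=[11]
#11 0x28→b5/s1 L1-HIT; vc=[11]
#12 0x5f→b11/s1 VC-HIT; vc=[5]
#13 0x28→b5/s1 VC-HIT; vc=[11]
#14 0x2a→b5/s1 L1-HIT; vc=[11]
#15 0x5d→b11/s1 VC-HIT; vc=[5]

VC = [5]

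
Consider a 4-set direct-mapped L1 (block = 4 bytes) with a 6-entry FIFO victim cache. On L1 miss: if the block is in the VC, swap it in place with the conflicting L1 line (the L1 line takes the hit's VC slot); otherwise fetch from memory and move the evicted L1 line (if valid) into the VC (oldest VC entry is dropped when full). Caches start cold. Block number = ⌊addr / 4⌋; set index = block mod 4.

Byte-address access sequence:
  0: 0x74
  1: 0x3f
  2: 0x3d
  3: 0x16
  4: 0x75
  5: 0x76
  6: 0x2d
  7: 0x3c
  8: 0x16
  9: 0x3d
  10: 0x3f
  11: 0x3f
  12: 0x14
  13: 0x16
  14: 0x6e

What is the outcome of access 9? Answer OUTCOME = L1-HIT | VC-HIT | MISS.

OUTCOME = L1-HIT

  [0] addr=0x74 blk=29 s=1: MISS | VC []
  [1] addr=0x3f blk=15 s=3: MISS | VC []
  [2] addr=0x3d blk=15 s=3: L1-HIT | VC []
  [3] addr=0x16 blk=5 s=1: MISS | VC [29]
  [4] addr=0x75 blk=29 s=1: VC-HIT | VC [5]
  [5] addr=0x76 blk=29 s=1: L1-HIT | VC [5]
  [6] addr=0x2d blk=11 s=3: MISS | VC [5, 15]
  [7] addr=0x3c blk=15 s=3: VC-HIT | VC [5, 11]
  [8] addr=0x16 blk=5 s=1: VC-HIT | VC [29, 11]
  [9] addr=0x3d blk=15 s=3: L1-HIT | VC [29, 11]
  [10] addr=0x3f blk=15 s=3: L1-HIT | VC [29, 11]
  [11] addr=0x3f blk=15 s=3: L1-HIT | VC [29, 11]
  [12] addr=0x14 blk=5 s=1: L1-HIT | VC [29, 11]
  [13] addr=0x16 blk=5 s=1: L1-HIT | VC [29, 11]
  [14] addr=0x6e blk=27 s=3: MISS | VC [29, 11, 15]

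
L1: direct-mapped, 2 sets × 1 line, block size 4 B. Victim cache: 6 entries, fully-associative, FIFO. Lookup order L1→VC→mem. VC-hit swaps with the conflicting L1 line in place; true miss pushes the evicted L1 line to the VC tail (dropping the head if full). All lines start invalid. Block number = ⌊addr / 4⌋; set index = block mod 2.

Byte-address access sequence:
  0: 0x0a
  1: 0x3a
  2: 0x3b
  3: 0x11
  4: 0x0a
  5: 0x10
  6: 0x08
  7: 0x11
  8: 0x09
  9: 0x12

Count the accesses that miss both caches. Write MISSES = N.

MISSES = 3

#0 0xa→b2/s0 MISS; vc=[]
#1 0x3a→b14/s0 MISS; vc=[2]
#2 0x3b→b14/s0 L1-HIT; vc=[2]
#3 0x11→b4/s0 MISS; vc=[2,14]
#4 0xa→b2/s0 VC-HIT; vc=[4,14]
#5 0x10→b4/s0 VC-HIT; vc=[2,14]
#6 0x8→b2/s0 VC-HIT; vc=[4,14]
#7 0x11→b4/s0 VC-HIT; vc=[2,14]
#8 0x9→b2/s0 VC-HIT; vc=[4,14]
#9 0x12→b4/s0 VC-HIT; vc=[2,14]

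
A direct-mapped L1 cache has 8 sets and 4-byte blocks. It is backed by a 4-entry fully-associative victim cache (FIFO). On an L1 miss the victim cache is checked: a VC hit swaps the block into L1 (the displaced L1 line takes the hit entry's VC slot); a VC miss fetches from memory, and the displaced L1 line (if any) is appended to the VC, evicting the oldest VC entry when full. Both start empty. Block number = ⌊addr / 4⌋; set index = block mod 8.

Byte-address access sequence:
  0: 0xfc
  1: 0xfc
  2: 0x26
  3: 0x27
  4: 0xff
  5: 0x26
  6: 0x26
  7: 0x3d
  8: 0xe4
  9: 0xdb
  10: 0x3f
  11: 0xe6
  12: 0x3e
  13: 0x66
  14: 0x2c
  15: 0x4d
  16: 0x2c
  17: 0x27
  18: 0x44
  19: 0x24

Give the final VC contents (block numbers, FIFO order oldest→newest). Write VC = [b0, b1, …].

VC = [25, 57, 19, 17]

  [0] addr=0xfc blk=63 s=7: MISS | VC []
  [1] addr=0xfc blk=63 s=7: L1-HIT | VC []
  [2] addr=0x26 blk=9 s=1: MISS | VC []
  [3] addr=0x27 blk=9 s=1: L1-HIT | VC []
  [4] addr=0xff blk=63 s=7: L1-HIT | VC []
  [5] addr=0x26 blk=9 s=1: L1-HIT | VC []
  [6] addr=0x26 blk=9 s=1: L1-HIT | VC []
  [7] addr=0x3d blk=15 s=7: MISS | VC [63]
  [8] addr=0xe4 blk=57 s=1: MISS | VC [63, 9]
  [9] addr=0xdb blk=54 s=6: MISS | VC [63, 9]
  [10] addr=0x3f blk=15 s=7: L1-HIT | VC [63, 9]
  [11] addr=0xe6 blk=57 s=1: L1-HIT | VC [63, 9]
  [12] addr=0x3e blk=15 s=7: L1-HIT | VC [63, 9]
  [13] addr=0x66 blk=25 s=1: MISS | VC [63, 9, 57]
  [14] addr=0x2c blk=11 s=3: MISS | VC [63, 9, 57]
  [15] addr=0x4d blk=19 s=3: MISS | VC [63, 9, 57, 11]
  [16] addr=0x2c blk=11 s=3: VC-HIT | VC [63, 9, 57, 19]
  [17] addr=0x27 blk=9 s=1: VC-HIT | VC [63, 25, 57, 19]
  [18] addr=0x44 blk=17 s=1: MISS | VC [25, 57, 19, 9]
  [19] addr=0x24 blk=9 s=1: VC-HIT | VC [25, 57, 19, 17]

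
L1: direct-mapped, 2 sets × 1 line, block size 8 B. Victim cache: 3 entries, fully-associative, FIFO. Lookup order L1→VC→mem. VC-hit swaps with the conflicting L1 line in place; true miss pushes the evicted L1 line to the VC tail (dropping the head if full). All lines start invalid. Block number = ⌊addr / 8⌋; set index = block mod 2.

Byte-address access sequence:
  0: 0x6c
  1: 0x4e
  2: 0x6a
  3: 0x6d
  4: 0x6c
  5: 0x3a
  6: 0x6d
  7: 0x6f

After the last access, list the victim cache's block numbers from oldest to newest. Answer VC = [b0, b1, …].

0: 0x6c (blk 13, set 1) → MISS  vc=[]
1: 0x4e (blk 9, set 1) → MISS  vc=[13]
2: 0x6a (blk 13, set 1) → VC-HIT  vc=[9]
3: 0x6d (blk 13, set 1) → L1-HIT  vc=[9]
4: 0x6c (blk 13, set 1) → L1-HIT  vc=[9]
5: 0x3a (blk 7, set 1) → MISS  vc=[9, 13]
6: 0x6d (blk 13, set 1) → VC-HIT  vc=[9, 7]
7: 0x6f (blk 13, set 1) → L1-HIT  vc=[9, 7]

VC = [9, 7]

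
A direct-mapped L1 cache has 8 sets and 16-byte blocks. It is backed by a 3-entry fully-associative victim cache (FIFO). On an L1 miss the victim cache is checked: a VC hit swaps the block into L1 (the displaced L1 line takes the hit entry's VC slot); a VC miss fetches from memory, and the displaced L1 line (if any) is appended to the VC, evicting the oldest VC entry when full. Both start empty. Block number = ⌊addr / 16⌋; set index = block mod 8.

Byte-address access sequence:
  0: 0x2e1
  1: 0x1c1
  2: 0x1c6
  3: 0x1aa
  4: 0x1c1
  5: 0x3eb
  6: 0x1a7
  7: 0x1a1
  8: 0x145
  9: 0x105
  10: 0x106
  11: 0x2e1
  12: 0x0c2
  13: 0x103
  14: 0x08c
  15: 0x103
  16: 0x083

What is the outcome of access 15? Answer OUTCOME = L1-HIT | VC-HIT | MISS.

  [0] addr=0x2e1 blk=46 s=6: MISS | VC []
  [1] addr=0x1c1 blk=28 s=4: MISS | VC []
  [2] addr=0x1c6 blk=28 s=4: L1-HIT | VC []
  [3] addr=0x1aa blk=26 s=2: MISS | VC []
  [4] addr=0x1c1 blk=28 s=4: L1-HIT | VC []
  [5] addr=0x3eb blk=62 s=6: MISS | VC [46]
  [6] addr=0x1a7 blk=26 s=2: L1-HIT | VC [46]
  [7] addr=0x1a1 blk=26 s=2: L1-HIT | VC [46]
  [8] addr=0x145 blk=20 s=4: MISS | VC [46, 28]
  [9] addr=0x105 blk=16 s=0: MISS | VC [46, 28]
  [10] addr=0x106 blk=16 s=0: L1-HIT | VC [46, 28]
  [11] addr=0x2e1 blk=46 s=6: VC-HIT | VC [62, 28]
  [12] addr=0xc2 blk=12 s=4: MISS | VC [62, 28, 20]
  [13] addr=0x103 blk=16 s=0: L1-HIT | VC [62, 28, 20]
  [14] addr=0x8c blk=8 s=0: MISS | VC [28, 20, 16]
  [15] addr=0x103 blk=16 s=0: VC-HIT | VC [28, 20, 8]
  [16] addr=0x83 blk=8 s=0: VC-HIT | VC [28, 20, 16]

OUTCOME = VC-HIT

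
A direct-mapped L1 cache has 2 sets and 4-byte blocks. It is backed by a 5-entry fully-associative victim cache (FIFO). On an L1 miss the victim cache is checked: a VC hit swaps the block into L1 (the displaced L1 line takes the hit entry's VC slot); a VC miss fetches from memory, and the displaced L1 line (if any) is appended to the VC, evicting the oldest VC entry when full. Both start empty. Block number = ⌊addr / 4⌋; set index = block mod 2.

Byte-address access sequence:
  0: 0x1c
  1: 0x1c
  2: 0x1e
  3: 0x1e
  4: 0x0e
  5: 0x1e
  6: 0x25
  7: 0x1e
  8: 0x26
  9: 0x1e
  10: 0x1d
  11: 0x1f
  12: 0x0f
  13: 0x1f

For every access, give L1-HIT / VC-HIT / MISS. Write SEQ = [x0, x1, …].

SEQ = [MISS, L1-HIT, L1-HIT, L1-HIT, MISS, VC-HIT, MISS, VC-HIT, VC-HIT, VC-HIT, L1-HIT, L1-HIT, VC-HIT, VC-HIT]

  [0] addr=0x1c blk=7 s=1: MISS | VC []
  [1] addr=0x1c blk=7 s=1: L1-HIT | VC []
  [2] addr=0x1e blk=7 s=1: L1-HIT | VC []
  [3] addr=0x1e blk=7 s=1: L1-HIT | VC []
  [4] addr=0xe blk=3 s=1: MISS | VC [7]
  [5] addr=0x1e blk=7 s=1: VC-HIT | VC [3]
  [6] addr=0x25 blk=9 s=1: MISS | VC [3, 7]
  [7] addr=0x1e blk=7 s=1: VC-HIT | VC [3, 9]
  [8] addr=0x26 blk=9 s=1: VC-HIT | VC [3, 7]
  [9] addr=0x1e blk=7 s=1: VC-HIT | VC [3, 9]
  [10] addr=0x1d blk=7 s=1: L1-HIT | VC [3, 9]
  [11] addr=0x1f blk=7 s=1: L1-HIT | VC [3, 9]
  [12] addr=0xf blk=3 s=1: VC-HIT | VC [7, 9]
  [13] addr=0x1f blk=7 s=1: VC-HIT | VC [3, 9]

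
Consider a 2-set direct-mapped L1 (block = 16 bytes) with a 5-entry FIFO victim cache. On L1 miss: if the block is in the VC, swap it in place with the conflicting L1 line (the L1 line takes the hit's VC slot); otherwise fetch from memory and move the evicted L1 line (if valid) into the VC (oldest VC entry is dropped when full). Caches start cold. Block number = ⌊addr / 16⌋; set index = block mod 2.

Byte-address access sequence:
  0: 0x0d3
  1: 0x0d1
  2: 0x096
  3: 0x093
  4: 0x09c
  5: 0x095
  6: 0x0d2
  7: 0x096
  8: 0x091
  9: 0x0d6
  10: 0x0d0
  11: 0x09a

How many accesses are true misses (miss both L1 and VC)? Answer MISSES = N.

MISSES = 2

#0 0xd3→b13/s1 MISS; vc=[]
#1 0xd1→b13/s1 L1-HIT; vc=[]
#2 0x96→b9/s1 MISS; vc=[13]
#3 0x93→b9/s1 L1-HIT; vc=[13]
#4 0x9c→b9/s1 L1-HIT; vc=[13]
#5 0x95→b9/s1 L1-HIT; vc=[13]
#6 0xd2→b13/s1 VC-HIT; vc=[9]
#7 0x96→b9/s1 VC-HIT; vc=[13]
#8 0x91→b9/s1 L1-HIT; vc=[13]
#9 0xd6→b13/s1 VC-HIT; vc=[9]
#10 0xd0→b13/s1 L1-HIT; vc=[9]
#11 0x9a→b9/s1 VC-HIT; vc=[13]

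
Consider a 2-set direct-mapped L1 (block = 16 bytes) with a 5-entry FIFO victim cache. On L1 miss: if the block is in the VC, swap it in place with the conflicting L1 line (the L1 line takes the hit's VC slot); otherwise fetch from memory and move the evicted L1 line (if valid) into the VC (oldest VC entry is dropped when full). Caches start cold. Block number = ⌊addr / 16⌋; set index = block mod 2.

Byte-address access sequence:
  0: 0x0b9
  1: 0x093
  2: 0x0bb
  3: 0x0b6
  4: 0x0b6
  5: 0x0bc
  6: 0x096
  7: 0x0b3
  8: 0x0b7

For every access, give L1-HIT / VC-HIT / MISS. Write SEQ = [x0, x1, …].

#0 0xb9→b11/s1 MISS; vc=[]
#1 0x93→b9/s1 MISS; vc=[11]
#2 0xbb→b11/s1 VC-HIT; vc=[9]
#3 0xb6→b11/s1 L1-HIT; vc=[9]
#4 0xb6→b11/s1 L1-HIT; vc=[9]
#5 0xbc→b11/s1 L1-HIT; vc=[9]
#6 0x96→b9/s1 VC-HIT; vc=[11]
#7 0xb3→b11/s1 VC-HIT; vc=[9]
#8 0xb7→b11/s1 L1-HIT; vc=[9]

SEQ = [MISS, MISS, VC-HIT, L1-HIT, L1-HIT, L1-HIT, VC-HIT, VC-HIT, L1-HIT]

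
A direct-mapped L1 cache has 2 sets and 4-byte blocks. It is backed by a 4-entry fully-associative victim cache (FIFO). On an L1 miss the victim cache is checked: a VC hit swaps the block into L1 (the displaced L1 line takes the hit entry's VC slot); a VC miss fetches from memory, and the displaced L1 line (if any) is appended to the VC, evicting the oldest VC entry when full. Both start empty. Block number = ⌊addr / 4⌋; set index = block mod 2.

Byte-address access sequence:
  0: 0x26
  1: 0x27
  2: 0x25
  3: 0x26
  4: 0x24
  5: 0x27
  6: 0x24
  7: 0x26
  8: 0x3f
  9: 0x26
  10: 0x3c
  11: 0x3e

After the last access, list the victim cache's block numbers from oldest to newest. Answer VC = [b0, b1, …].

VC = [9]

0: 0x26 (blk 9, set 1) → MISS  vc=[]
1: 0x27 (blk 9, set 1) → L1-HIT  vc=[]
2: 0x25 (blk 9, set 1) → L1-HIT  vc=[]
3: 0x26 (blk 9, set 1) → L1-HIT  vc=[]
4: 0x24 (blk 9, set 1) → L1-HIT  vc=[]
5: 0x27 (blk 9, set 1) → L1-HIT  vc=[]
6: 0x24 (blk 9, set 1) → L1-HIT  vc=[]
7: 0x26 (blk 9, set 1) → L1-HIT  vc=[]
8: 0x3f (blk 15, set 1) → MISS  vc=[9]
9: 0x26 (blk 9, set 1) → VC-HIT  vc=[15]
10: 0x3c (blk 15, set 1) → VC-HIT  vc=[9]
11: 0x3e (blk 15, set 1) → L1-HIT  vc=[9]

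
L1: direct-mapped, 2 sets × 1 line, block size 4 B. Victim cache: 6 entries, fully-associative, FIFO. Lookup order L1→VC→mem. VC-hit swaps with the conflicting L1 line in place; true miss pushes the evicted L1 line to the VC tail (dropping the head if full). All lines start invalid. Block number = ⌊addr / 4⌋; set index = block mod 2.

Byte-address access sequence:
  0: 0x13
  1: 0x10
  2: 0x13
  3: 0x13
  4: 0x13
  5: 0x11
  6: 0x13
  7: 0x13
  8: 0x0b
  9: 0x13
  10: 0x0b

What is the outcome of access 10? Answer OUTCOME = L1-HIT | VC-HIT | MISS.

OUTCOME = VC-HIT

0: 0x13 (blk 4, set 0) → MISS  vc=[]
1: 0x10 (blk 4, set 0) → L1-HIT  vc=[]
2: 0x13 (blk 4, set 0) → L1-HIT  vc=[]
3: 0x13 (blk 4, set 0) → L1-HIT  vc=[]
4: 0x13 (blk 4, set 0) → L1-HIT  vc=[]
5: 0x11 (blk 4, set 0) → L1-HIT  vc=[]
6: 0x13 (blk 4, set 0) → L1-HIT  vc=[]
7: 0x13 (blk 4, set 0) → L1-HIT  vc=[]
8: 0xb (blk 2, set 0) → MISS  vc=[4]
9: 0x13 (blk 4, set 0) → VC-HIT  vc=[2]
10: 0xb (blk 2, set 0) → VC-HIT  vc=[4]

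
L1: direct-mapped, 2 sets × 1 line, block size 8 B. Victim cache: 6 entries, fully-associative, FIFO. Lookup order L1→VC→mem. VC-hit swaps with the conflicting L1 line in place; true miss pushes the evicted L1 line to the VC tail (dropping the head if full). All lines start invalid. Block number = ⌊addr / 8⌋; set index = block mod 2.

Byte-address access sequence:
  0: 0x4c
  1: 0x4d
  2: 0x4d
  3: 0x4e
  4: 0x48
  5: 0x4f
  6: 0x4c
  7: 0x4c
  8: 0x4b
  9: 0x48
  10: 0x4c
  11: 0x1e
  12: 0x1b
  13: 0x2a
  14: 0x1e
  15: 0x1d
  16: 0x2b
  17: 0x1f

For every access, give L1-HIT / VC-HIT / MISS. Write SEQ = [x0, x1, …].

0: 0x4c (blk 9, set 1) → MISS  vc=[]
1: 0x4d (blk 9, set 1) → L1-HIT  vc=[]
2: 0x4d (blk 9, set 1) → L1-HIT  vc=[]
3: 0x4e (blk 9, set 1) → L1-HIT  vc=[]
4: 0x48 (blk 9, set 1) → L1-HIT  vc=[]
5: 0x4f (blk 9, set 1) → L1-HIT  vc=[]
6: 0x4c (blk 9, set 1) → L1-HIT  vc=[]
7: 0x4c (blk 9, set 1) → L1-HIT  vc=[]
8: 0x4b (blk 9, set 1) → L1-HIT  vc=[]
9: 0x48 (blk 9, set 1) → L1-HIT  vc=[]
10: 0x4c (blk 9, set 1) → L1-HIT  vc=[]
11: 0x1e (blk 3, set 1) → MISS  vc=[9]
12: 0x1b (blk 3, set 1) → L1-HIT  vc=[9]
13: 0x2a (blk 5, set 1) → MISS  vc=[9, 3]
14: 0x1e (blk 3, set 1) → VC-HIT  vc=[9, 5]
15: 0x1d (blk 3, set 1) → L1-HIT  vc=[9, 5]
16: 0x2b (blk 5, set 1) → VC-HIT  vc=[9, 3]
17: 0x1f (blk 3, set 1) → VC-HIT  vc=[9, 5]

SEQ = [MISS, L1-HIT, L1-HIT, L1-HIT, L1-HIT, L1-HIT, L1-HIT, L1-HIT, L1-HIT, L1-HIT, L1-HIT, MISS, L1-HIT, MISS, VC-HIT, L1-HIT, VC-HIT, VC-HIT]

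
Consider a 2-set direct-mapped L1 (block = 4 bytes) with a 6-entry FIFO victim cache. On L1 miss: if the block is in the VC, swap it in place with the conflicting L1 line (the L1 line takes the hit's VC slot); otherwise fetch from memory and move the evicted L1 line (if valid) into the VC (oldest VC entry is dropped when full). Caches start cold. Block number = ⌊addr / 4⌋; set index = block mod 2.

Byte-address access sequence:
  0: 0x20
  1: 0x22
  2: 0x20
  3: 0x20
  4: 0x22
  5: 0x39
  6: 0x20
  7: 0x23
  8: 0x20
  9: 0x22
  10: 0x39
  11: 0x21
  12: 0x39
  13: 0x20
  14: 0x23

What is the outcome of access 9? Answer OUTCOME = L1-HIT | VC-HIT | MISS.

#0 0x20→b8/s0 MISS; vc=[]
#1 0x22→b8/s0 L1-HIT; vc=[]
#2 0x20→b8/s0 L1-HIT; vc=[]
#3 0x20→b8/s0 L1-HIT; vc=[]
#4 0x22→b8/s0 L1-HIT; vc=[]
#5 0x39→b14/s0 MISS; vc=[8]
#6 0x20→b8/s0 VC-HIT; vc=[14]
#7 0x23→b8/s0 L1-HIT; vc=[14]
#8 0x20→b8/s0 L1-HIT; vc=[14]
#9 0x22→b8/s0 L1-HIT; vc=[14]
#10 0x39→b14/s0 VC-HIT; vc=[8]
#11 0x21→b8/s0 VC-HIT; vc=[14]
#12 0x39→b14/s0 VC-HIT; vc=[8]
#13 0x20→b8/s0 VC-HIT; vc=[14]
#14 0x23→b8/s0 L1-HIT; vc=[14]

OUTCOME = L1-HIT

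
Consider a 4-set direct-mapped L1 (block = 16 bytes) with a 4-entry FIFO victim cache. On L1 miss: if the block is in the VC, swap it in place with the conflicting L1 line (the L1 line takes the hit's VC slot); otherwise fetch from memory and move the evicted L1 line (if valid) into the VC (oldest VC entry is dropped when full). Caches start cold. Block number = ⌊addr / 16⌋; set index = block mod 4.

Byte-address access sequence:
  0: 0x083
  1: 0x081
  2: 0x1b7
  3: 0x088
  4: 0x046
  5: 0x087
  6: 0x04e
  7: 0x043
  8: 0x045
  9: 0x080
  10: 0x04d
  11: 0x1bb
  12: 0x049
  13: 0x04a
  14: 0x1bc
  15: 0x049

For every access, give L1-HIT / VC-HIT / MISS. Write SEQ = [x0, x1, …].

#0 0x83→b8/s0 MISS; vc=[]
#1 0x81→b8/s0 L1-HIT; vc=[]
#2 0x1b7→b27/s3 MISS; vc=[]
#3 0x88→b8/s0 L1-HIT; vc=[]
#4 0x46→b4/s0 MISS; vc=[8]
#5 0x87→b8/s0 VC-HIT; vc=[4]
#6 0x4e→b4/s0 VC-HIT; vc=[8]
#7 0x43→b4/s0 L1-HIT; vc=[8]
#8 0x45→b4/s0 L1-HIT; vc=[8]
#9 0x80→b8/s0 VC-HIT; vc=[4]
#10 0x4d→b4/s0 VC-HIT; vc=[8]
#11 0x1bb→b27/s3 L1-HIT; vc=[8]
#12 0x49→b4/s0 L1-HIT; vc=[8]
#13 0x4a→b4/s0 L1-HIT; vc=[8]
#14 0x1bc→b27/s3 L1-HIT; vc=[8]
#15 0x49→b4/s0 L1-HIT; vc=[8]

SEQ = [MISS, L1-HIT, MISS, L1-HIT, MISS, VC-HIT, VC-HIT, L1-HIT, L1-HIT, VC-HIT, VC-HIT, L1-HIT, L1-HIT, L1-HIT, L1-HIT, L1-HIT]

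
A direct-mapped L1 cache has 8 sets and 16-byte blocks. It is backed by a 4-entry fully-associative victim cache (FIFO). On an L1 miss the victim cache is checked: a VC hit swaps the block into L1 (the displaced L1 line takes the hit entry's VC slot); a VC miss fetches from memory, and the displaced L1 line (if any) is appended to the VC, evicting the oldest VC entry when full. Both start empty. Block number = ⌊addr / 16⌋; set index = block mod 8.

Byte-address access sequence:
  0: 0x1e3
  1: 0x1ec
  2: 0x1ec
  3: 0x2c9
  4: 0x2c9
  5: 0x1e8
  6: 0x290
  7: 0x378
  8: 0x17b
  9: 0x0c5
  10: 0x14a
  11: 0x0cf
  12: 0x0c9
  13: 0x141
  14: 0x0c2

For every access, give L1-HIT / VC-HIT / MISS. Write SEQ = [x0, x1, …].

SEQ = [MISS, L1-HIT, L1-HIT, MISS, L1-HIT, L1-HIT, MISS, MISS, MISS, MISS, MISS, VC-HIT, L1-HIT, VC-HIT, VC-HIT]

0: 0x1e3 (blk 30, set 6) → MISS  vc=[]
1: 0x1ec (blk 30, set 6) → L1-HIT  vc=[]
2: 0x1ec (blk 30, set 6) → L1-HIT  vc=[]
3: 0x2c9 (blk 44, set 4) → MISS  vc=[]
4: 0x2c9 (blk 44, set 4) → L1-HIT  vc=[]
5: 0x1e8 (blk 30, set 6) → L1-HIT  vc=[]
6: 0x290 (blk 41, set 1) → MISS  vc=[]
7: 0x378 (blk 55, set 7) → MISS  vc=[]
8: 0x17b (blk 23, set 7) → MISS  vc=[55]
9: 0xc5 (blk 12, set 4) → MISS  vc=[55, 44]
10: 0x14a (blk 20, set 4) → MISS  vc=[55, 44, 12]
11: 0xcf (blk 12, set 4) → VC-HIT  vc=[55, 44, 20]
12: 0xc9 (blk 12, set 4) → L1-HIT  vc=[55, 44, 20]
13: 0x141 (blk 20, set 4) → VC-HIT  vc=[55, 44, 12]
14: 0xc2 (blk 12, set 4) → VC-HIT  vc=[55, 44, 20]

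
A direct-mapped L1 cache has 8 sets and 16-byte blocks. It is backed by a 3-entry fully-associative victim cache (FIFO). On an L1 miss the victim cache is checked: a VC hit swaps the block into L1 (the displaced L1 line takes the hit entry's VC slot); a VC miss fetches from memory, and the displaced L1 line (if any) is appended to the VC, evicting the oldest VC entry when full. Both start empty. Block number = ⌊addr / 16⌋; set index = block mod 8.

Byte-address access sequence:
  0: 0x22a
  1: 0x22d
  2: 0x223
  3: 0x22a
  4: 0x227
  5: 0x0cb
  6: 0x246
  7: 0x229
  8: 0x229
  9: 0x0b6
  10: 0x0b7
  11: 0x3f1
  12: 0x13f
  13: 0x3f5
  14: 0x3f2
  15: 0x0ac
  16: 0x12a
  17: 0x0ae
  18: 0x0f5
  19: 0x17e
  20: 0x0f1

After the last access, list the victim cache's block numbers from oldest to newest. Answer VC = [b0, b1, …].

VC = [18, 63, 23]

#0 0x22a→b34/s2 MISS; vc=[]
#1 0x22d→b34/s2 L1-HIT; vc=[]
#2 0x223→b34/s2 L1-HIT; vc=[]
#3 0x22a→b34/s2 L1-HIT; vc=[]
#4 0x227→b34/s2 L1-HIT; vc=[]
#5 0xcb→b12/s4 MISS; vc=[]
#6 0x246→b36/s4 MISS; vc=[12]
#7 0x229→b34/s2 L1-HIT; vc=[12]
#8 0x229→b34/s2 L1-HIT; vc=[12]
#9 0xb6→b11/s3 MISS; vc=[12]
#10 0xb7→b11/s3 L1-HIT; vc=[12]
#11 0x3f1→b63/s7 MISS; vc=[12]
#12 0x13f→b19/s3 MISS; vc=[12,11]
#13 0x3f5→b63/s7 L1-HIT; vc=[12,11]
#14 0x3f2→b63/s7 L1-HIT; vc=[12,11]
#15 0xac→b10/s2 MISS; vc=[12,11,34]
#16 0x12a→b18/s2 MISS; vc=[11,34,10]
#17 0xae→b10/s2 VC-HIT; vc=[11,34,18]
#18 0xf5→b15/s7 MISS; vc=[34,18,63]
#19 0x17e→b23/s7 MISS; vc=[18,63,15]
#20 0xf1→b15/s7 VC-HIT; vc=[18,63,23]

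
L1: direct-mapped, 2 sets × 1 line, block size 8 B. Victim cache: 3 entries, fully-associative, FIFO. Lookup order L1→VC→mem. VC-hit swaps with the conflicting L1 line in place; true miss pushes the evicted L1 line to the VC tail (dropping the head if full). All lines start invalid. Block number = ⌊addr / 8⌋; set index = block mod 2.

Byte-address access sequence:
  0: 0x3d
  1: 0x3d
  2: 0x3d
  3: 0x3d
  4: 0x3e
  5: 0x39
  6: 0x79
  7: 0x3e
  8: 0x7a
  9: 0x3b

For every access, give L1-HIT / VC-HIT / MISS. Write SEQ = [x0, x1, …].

SEQ = [MISS, L1-HIT, L1-HIT, L1-HIT, L1-HIT, L1-HIT, MISS, VC-HIT, VC-HIT, VC-HIT]

  [0] addr=0x3d blk=7 s=1: MISS | VC []
  [1] addr=0x3d blk=7 s=1: L1-HIT | VC []
  [2] addr=0x3d blk=7 s=1: L1-HIT | VC []
  [3] addr=0x3d blk=7 s=1: L1-HIT | VC []
  [4] addr=0x3e blk=7 s=1: L1-HIT | VC []
  [5] addr=0x39 blk=7 s=1: L1-HIT | VC []
  [6] addr=0x79 blk=15 s=1: MISS | VC [7]
  [7] addr=0x3e blk=7 s=1: VC-HIT | VC [15]
  [8] addr=0x7a blk=15 s=1: VC-HIT | VC [7]
  [9] addr=0x3b blk=7 s=1: VC-HIT | VC [15]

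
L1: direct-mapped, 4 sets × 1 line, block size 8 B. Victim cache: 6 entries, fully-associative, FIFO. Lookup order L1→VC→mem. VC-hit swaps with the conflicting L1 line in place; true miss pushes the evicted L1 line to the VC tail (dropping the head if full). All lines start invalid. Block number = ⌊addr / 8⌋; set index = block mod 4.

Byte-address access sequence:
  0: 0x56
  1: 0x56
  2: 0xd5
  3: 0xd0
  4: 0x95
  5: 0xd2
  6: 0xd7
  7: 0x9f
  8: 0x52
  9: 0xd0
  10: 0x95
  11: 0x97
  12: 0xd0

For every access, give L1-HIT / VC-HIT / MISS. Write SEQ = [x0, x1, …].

0: 0x56 (blk 10, set 2) → MISS  vc=[]
1: 0x56 (blk 10, set 2) → L1-HIT  vc=[]
2: 0xd5 (blk 26, set 2) → MISS  vc=[10]
3: 0xd0 (blk 26, set 2) → L1-HIT  vc=[10]
4: 0x95 (blk 18, set 2) → MISS  vc=[10, 26]
5: 0xd2 (blk 26, set 2) → VC-HIT  vc=[10, 18]
6: 0xd7 (blk 26, set 2) → L1-HIT  vc=[10, 18]
7: 0x9f (blk 19, set 3) → MISS  vc=[10, 18]
8: 0x52 (blk 10, set 2) → VC-HIT  vc=[26, 18]
9: 0xd0 (blk 26, set 2) → VC-HIT  vc=[10, 18]
10: 0x95 (blk 18, set 2) → VC-HIT  vc=[10, 26]
11: 0x97 (blk 18, set 2) → L1-HIT  vc=[10, 26]
12: 0xd0 (blk 26, set 2) → VC-HIT  vc=[10, 18]

SEQ = [MISS, L1-HIT, MISS, L1-HIT, MISS, VC-HIT, L1-HIT, MISS, VC-HIT, VC-HIT, VC-HIT, L1-HIT, VC-HIT]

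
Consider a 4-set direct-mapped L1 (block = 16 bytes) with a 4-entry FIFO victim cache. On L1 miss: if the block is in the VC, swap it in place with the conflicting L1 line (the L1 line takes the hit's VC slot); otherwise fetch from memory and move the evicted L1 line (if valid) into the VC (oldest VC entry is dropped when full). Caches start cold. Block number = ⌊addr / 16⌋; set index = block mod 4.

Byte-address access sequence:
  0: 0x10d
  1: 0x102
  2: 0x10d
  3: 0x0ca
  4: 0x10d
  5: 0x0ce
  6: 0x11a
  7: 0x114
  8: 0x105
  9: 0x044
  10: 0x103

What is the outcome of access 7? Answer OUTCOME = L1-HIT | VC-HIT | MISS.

OUTCOME = L1-HIT

#0 0x10d→b16/s0 MISS; vc=[]
#1 0x102→b16/s0 L1-HIT; vc=[]
#2 0x10d→b16/s0 L1-HIT; vc=[]
#3 0xca→b12/s0 MISS; vc=[16]
#4 0x10d→b16/s0 VC-HIT; vc=[12]
#5 0xce→b12/s0 VC-HIT; vc=[16]
#6 0x11a→b17/s1 MISS; vc=[16]
#7 0x114→b17/s1 L1-HIT; vc=[16]
#8 0x105→b16/s0 VC-HIT; vc=[12]
#9 0x44→b4/s0 MISS; vc=[12,16]
#10 0x103→b16/s0 VC-HIT; vc=[12,4]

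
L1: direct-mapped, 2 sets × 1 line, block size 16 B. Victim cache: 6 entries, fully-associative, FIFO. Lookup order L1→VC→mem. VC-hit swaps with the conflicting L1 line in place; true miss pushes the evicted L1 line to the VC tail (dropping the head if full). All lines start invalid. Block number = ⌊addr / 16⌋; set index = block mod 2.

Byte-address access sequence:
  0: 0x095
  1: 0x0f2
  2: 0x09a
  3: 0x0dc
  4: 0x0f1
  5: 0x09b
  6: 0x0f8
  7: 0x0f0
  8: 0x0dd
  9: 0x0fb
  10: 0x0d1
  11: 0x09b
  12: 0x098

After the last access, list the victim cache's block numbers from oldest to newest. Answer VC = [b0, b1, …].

VC = [15, 13]

0: 0x95 (blk 9, set 1) → MISS  vc=[]
1: 0xf2 (blk 15, set 1) → MISS  vc=[9]
2: 0x9a (blk 9, set 1) → VC-HIT  vc=[15]
3: 0xdc (blk 13, set 1) → MISS  vc=[15, 9]
4: 0xf1 (blk 15, set 1) → VC-HIT  vc=[13, 9]
5: 0x9b (blk 9, set 1) → VC-HIT  vc=[13, 15]
6: 0xf8 (blk 15, set 1) → VC-HIT  vc=[13, 9]
7: 0xf0 (blk 15, set 1) → L1-HIT  vc=[13, 9]
8: 0xdd (blk 13, set 1) → VC-HIT  vc=[15, 9]
9: 0xfb (blk 15, set 1) → VC-HIT  vc=[13, 9]
10: 0xd1 (blk 13, set 1) → VC-HIT  vc=[15, 9]
11: 0x9b (blk 9, set 1) → VC-HIT  vc=[15, 13]
12: 0x98 (blk 9, set 1) → L1-HIT  vc=[15, 13]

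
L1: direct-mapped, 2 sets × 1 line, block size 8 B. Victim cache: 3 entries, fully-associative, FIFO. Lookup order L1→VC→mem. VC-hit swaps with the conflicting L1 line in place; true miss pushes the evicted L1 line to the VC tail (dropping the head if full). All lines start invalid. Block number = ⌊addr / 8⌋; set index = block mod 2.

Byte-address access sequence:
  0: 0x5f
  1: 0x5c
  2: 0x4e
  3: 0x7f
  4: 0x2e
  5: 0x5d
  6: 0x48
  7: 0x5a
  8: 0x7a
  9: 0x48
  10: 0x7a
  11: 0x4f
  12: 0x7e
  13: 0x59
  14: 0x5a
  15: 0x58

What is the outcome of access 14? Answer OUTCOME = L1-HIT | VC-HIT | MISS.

OUTCOME = L1-HIT

  [0] addr=0x5f blk=11 s=1: MISS | VC []
  [1] addr=0x5c blk=11 s=1: L1-HIT | VC []
  [2] addr=0x4e blk=9 s=1: MISS | VC [11]
  [3] addr=0x7f blk=15 s=1: MISS | VC [11, 9]
  [4] addr=0x2e blk=5 s=1: MISS | VC [11, 9, 15]
  [5] addr=0x5d blk=11 s=1: VC-HIT | VC [5, 9, 15]
  [6] addr=0x48 blk=9 s=1: VC-HIT | VC [5, 11, 15]
  [7] addr=0x5a blk=11 s=1: VC-HIT | VC [5, 9, 15]
  [8] addr=0x7a blk=15 s=1: VC-HIT | VC [5, 9, 11]
  [9] addr=0x48 blk=9 s=1: VC-HIT | VC [5, 15, 11]
  [10] addr=0x7a blk=15 s=1: VC-HIT | VC [5, 9, 11]
  [11] addr=0x4f blk=9 s=1: VC-HIT | VC [5, 15, 11]
  [12] addr=0x7e blk=15 s=1: VC-HIT | VC [5, 9, 11]
  [13] addr=0x59 blk=11 s=1: VC-HIT | VC [5, 9, 15]
  [14] addr=0x5a blk=11 s=1: L1-HIT | VC [5, 9, 15]
  [15] addr=0x58 blk=11 s=1: L1-HIT | VC [5, 9, 15]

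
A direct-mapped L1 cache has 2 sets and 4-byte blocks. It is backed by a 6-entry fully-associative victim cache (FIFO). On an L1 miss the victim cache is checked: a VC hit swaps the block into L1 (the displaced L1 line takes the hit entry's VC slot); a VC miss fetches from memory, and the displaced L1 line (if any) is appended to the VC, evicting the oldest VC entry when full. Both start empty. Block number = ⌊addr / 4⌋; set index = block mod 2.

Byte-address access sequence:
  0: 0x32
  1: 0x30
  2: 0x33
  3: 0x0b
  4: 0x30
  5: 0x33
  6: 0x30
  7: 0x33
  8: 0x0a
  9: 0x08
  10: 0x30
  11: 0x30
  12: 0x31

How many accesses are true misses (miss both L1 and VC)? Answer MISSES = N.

0: 0x32 (blk 12, set 0) → MISS  vc=[]
1: 0x30 (blk 12, set 0) → L1-HIT  vc=[]
2: 0x33 (blk 12, set 0) → L1-HIT  vc=[]
3: 0xb (blk 2, set 0) → MISS  vc=[12]
4: 0x30 (blk 12, set 0) → VC-HIT  vc=[2]
5: 0x33 (blk 12, set 0) → L1-HIT  vc=[2]
6: 0x30 (blk 12, set 0) → L1-HIT  vc=[2]
7: 0x33 (blk 12, set 0) → L1-HIT  vc=[2]
8: 0xa (blk 2, set 0) → VC-HIT  vc=[12]
9: 0x8 (blk 2, set 0) → L1-HIT  vc=[12]
10: 0x30 (blk 12, set 0) → VC-HIT  vc=[2]
11: 0x30 (blk 12, set 0) → L1-HIT  vc=[2]
12: 0x31 (blk 12, set 0) → L1-HIT  vc=[2]

MISSES = 2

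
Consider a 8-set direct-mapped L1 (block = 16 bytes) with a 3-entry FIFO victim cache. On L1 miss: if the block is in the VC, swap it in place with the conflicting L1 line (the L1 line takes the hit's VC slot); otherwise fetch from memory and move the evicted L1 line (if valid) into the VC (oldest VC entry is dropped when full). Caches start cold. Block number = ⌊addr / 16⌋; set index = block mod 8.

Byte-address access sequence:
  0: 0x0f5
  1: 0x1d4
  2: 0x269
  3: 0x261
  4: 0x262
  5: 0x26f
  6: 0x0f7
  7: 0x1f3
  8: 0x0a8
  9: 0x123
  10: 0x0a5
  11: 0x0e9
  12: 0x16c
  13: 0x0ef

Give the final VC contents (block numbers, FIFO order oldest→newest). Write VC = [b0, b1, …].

#0 0xf5→b15/s7 MISS; vc=[]
#1 0x1d4→b29/s5 MISS; vc=[]
#2 0x269→b38/s6 MISS; vc=[]
#3 0x261→b38/s6 L1-HIT; vc=[]
#4 0x262→b38/s6 L1-HIT; vc=[]
#5 0x26f→b38/s6 L1-HIT; vc=[]
#6 0xf7→b15/s7 L1-HIT; vc=[]
#7 0x1f3→b31/s7 MISS; vc=[15]
#8 0xa8→b10/s2 MISS; vc=[15]
#9 0x123→b18/s2 MISS; vc=[15,10]
#10 0xa5→b10/s2 VC-HIT; vc=[15,18]
#11 0xe9→b14/s6 MISS; vc=[15,18,38]
#12 0x16c→b22/s6 MISS; vc=[18,38,14]
#13 0xef→b14/s6 VC-HIT; vc=[18,38,22]

VC = [18, 38, 22]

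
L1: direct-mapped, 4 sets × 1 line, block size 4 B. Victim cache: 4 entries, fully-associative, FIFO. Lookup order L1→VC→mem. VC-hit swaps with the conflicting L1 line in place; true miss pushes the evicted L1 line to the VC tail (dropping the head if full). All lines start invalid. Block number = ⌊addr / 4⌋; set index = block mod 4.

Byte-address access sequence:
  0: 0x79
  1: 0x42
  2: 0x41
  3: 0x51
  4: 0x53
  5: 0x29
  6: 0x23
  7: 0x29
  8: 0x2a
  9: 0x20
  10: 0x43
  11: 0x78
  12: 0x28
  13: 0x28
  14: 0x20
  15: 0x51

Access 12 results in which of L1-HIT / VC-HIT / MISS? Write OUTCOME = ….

0: 0x79 (blk 30, set 2) → MISS  vc=[]
1: 0x42 (blk 16, set 0) → MISS  vc=[]
2: 0x41 (blk 16, set 0) → L1-HIT  vc=[]
3: 0x51 (blk 20, set 0) → MISS  vc=[16]
4: 0x53 (blk 20, set 0) → L1-HIT  vc=[16]
5: 0x29 (blk 10, set 2) → MISS  vc=[16, 30]
6: 0x23 (blk 8, set 0) → MISS  vc=[16, 30, 20]
7: 0x29 (blk 10, set 2) → L1-HIT  vc=[16, 30, 20]
8: 0x2a (blk 10, set 2) → L1-HIT  vc=[16, 30, 20]
9: 0x20 (blk 8, set 0) → L1-HIT  vc=[16, 30, 20]
10: 0x43 (blk 16, set 0) → VC-HIT  vc=[8, 30, 20]
11: 0x78 (blk 30, set 2) → VC-HIT  vc=[8, 10, 20]
12: 0x28 (blk 10, set 2) → VC-HIT  vc=[8, 30, 20]
13: 0x28 (blk 10, set 2) → L1-HIT  vc=[8, 30, 20]
14: 0x20 (blk 8, set 0) → VC-HIT  vc=[16, 30, 20]
15: 0x51 (blk 20, set 0) → VC-HIT  vc=[16, 30, 8]

OUTCOME = VC-HIT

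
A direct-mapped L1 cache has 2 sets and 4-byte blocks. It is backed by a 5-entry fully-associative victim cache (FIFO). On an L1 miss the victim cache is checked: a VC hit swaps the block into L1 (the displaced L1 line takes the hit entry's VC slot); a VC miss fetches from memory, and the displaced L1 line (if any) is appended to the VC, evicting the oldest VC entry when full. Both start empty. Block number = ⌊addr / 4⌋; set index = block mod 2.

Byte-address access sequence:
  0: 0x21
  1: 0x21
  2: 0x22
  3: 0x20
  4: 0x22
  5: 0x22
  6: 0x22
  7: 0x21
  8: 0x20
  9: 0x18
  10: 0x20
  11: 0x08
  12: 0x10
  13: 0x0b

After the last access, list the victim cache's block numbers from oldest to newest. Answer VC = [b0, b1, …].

  [0] addr=0x21 blk=8 s=0: MISS | VC []
  [1] addr=0x21 blk=8 s=0: L1-HIT | VC []
  [2] addr=0x22 blk=8 s=0: L1-HIT | VC []
  [3] addr=0x20 blk=8 s=0: L1-HIT | VC []
  [4] addr=0x22 blk=8 s=0: L1-HIT | VC []
  [5] addr=0x22 blk=8 s=0: L1-HIT | VC []
  [6] addr=0x22 blk=8 s=0: L1-HIT | VC []
  [7] addr=0x21 blk=8 s=0: L1-HIT | VC []
  [8] addr=0x20 blk=8 s=0: L1-HIT | VC []
  [9] addr=0x18 blk=6 s=0: MISS | VC [8]
  [10] addr=0x20 blk=8 s=0: VC-HIT | VC [6]
  [11] addr=0x8 blk=2 s=0: MISS | VC [6, 8]
  [12] addr=0x10 blk=4 s=0: MISS | VC [6, 8, 2]
  [13] addr=0xb blk=2 s=0: VC-HIT | VC [6, 8, 4]

VC = [6, 8, 4]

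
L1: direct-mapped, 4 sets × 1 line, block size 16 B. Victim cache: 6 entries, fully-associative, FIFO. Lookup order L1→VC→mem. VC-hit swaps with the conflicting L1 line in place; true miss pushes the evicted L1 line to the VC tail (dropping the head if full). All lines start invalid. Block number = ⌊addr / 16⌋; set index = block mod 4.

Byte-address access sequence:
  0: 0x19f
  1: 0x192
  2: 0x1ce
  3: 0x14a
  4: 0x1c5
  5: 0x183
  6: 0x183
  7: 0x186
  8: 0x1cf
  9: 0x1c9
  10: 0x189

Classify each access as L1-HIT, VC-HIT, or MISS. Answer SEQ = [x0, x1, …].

#0 0x19f→b25/s1 MISS; vc=[]
#1 0x192→b25/s1 L1-HIT; vc=[]
#2 0x1ce→b28/s0 MISS; vc=[]
#3 0x14a→b20/s0 MISS; vc=[28]
#4 0x1c5→b28/s0 VC-HIT; vc=[20]
#5 0x183→b24/s0 MISS; vc=[20,28]
#6 0x183→b24/s0 L1-HIT; vc=[20,28]
#7 0x186→b24/s0 L1-HIT; vc=[20,28]
#8 0x1cf→b28/s0 VC-HIT; vc=[20,24]
#9 0x1c9→b28/s0 L1-HIT; vc=[20,24]
#10 0x189→b24/s0 VC-HIT; vc=[20,28]

SEQ = [MISS, L1-HIT, MISS, MISS, VC-HIT, MISS, L1-HIT, L1-HIT, VC-HIT, L1-HIT, VC-HIT]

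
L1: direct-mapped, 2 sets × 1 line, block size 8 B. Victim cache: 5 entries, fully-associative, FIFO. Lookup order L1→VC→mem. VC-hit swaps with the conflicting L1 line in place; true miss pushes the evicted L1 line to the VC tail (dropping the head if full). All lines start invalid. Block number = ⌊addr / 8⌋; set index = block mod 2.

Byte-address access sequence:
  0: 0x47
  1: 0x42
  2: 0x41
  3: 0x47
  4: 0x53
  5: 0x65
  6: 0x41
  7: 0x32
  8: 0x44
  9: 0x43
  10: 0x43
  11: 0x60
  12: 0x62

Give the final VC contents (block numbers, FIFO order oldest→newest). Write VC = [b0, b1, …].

#0 0x47→b8/s0 MISS; vc=[]
#1 0x42→b8/s0 L1-HIT; vc=[]
#2 0x41→b8/s0 L1-HIT; vc=[]
#3 0x47→b8/s0 L1-HIT; vc=[]
#4 0x53→b10/s0 MISS; vc=[8]
#5 0x65→b12/s0 MISS; vc=[8,10]
#6 0x41→b8/s0 VC-HIT; vc=[12,10]
#7 0x32→b6/s0 MISS; vc=[12,10,8]
#8 0x44→b8/s0 VC-HIT; vc=[12,10,6]
#9 0x43→b8/s0 L1-HIT; vc=[12,10,6]
#10 0x43→b8/s0 L1-HIT; vc=[12,10,6]
#11 0x60→b12/s0 VC-HIT; vc=[8,10,6]
#12 0x62→b12/s0 L1-HIT; vc=[8,10,6]

VC = [8, 10, 6]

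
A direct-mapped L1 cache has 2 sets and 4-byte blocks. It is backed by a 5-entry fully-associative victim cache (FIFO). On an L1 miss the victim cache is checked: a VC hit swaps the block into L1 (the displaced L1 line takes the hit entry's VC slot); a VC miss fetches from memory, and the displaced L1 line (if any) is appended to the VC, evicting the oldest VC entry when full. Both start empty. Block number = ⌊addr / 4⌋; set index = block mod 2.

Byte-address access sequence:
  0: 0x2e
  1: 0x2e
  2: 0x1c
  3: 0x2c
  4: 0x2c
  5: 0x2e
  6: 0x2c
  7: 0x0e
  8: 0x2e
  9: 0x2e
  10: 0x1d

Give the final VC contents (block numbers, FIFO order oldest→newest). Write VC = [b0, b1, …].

VC = [11, 3]

#0 0x2e→b11/s1 MISS; vc=[]
#1 0x2e→b11/s1 L1-HIT; vc=[]
#2 0x1c→b7/s1 MISS; vc=[11]
#3 0x2c→b11/s1 VC-HIT; vc=[7]
#4 0x2c→b11/s1 L1-HIT; vc=[7]
#5 0x2e→b11/s1 L1-HIT; vc=[7]
#6 0x2c→b11/s1 L1-HIT; vc=[7]
#7 0xe→b3/s1 MISS; vc=[7,11]
#8 0x2e→b11/s1 VC-HIT; vc=[7,3]
#9 0x2e→b11/s1 L1-HIT; vc=[7,3]
#10 0x1d→b7/s1 VC-HIT; vc=[11,3]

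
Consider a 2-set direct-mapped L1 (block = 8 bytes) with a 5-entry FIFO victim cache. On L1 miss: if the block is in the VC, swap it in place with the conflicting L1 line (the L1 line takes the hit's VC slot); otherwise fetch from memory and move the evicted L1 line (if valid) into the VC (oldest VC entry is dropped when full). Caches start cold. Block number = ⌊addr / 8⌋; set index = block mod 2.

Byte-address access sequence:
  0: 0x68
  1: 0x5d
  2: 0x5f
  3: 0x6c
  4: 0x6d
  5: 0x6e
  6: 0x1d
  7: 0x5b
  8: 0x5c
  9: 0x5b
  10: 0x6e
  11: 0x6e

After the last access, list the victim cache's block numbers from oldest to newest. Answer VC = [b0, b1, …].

VC = [3, 11]

  [0] addr=0x68 blk=13 s=1: MISS | VC []
  [1] addr=0x5d blk=11 s=1: MISS | VC [13]
  [2] addr=0x5f blk=11 s=1: L1-HIT | VC [13]
  [3] addr=0x6c blk=13 s=1: VC-HIT | VC [11]
  [4] addr=0x6d blk=13 s=1: L1-HIT | VC [11]
  [5] addr=0x6e blk=13 s=1: L1-HIT | VC [11]
  [6] addr=0x1d blk=3 s=1: MISS | VC [11, 13]
  [7] addr=0x5b blk=11 s=1: VC-HIT | VC [3, 13]
  [8] addr=0x5c blk=11 s=1: L1-HIT | VC [3, 13]
  [9] addr=0x5b blk=11 s=1: L1-HIT | VC [3, 13]
  [10] addr=0x6e blk=13 s=1: VC-HIT | VC [3, 11]
  [11] addr=0x6e blk=13 s=1: L1-HIT | VC [3, 11]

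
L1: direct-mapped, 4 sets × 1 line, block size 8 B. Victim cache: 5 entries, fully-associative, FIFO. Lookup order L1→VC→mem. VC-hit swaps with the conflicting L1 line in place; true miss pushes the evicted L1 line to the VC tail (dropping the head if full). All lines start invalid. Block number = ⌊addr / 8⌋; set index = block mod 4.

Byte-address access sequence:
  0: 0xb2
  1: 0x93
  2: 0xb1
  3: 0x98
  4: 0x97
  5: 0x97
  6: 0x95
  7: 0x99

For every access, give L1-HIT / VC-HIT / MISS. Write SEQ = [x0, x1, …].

  [0] addr=0xb2 blk=22 s=2: MISS | VC []
  [1] addr=0x93 blk=18 s=2: MISS | VC [22]
  [2] addr=0xb1 blk=22 s=2: VC-HIT | VC [18]
  [3] addr=0x98 blk=19 s=3: MISS | VC [18]
  [4] addr=0x97 blk=18 s=2: VC-HIT | VC [22]
  [5] addr=0x97 blk=18 s=2: L1-HIT | VC [22]
  [6] addr=0x95 blk=18 s=2: L1-HIT | VC [22]
  [7] addr=0x99 blk=19 s=3: L1-HIT | VC [22]

SEQ = [MISS, MISS, VC-HIT, MISS, VC-HIT, L1-HIT, L1-HIT, L1-HIT]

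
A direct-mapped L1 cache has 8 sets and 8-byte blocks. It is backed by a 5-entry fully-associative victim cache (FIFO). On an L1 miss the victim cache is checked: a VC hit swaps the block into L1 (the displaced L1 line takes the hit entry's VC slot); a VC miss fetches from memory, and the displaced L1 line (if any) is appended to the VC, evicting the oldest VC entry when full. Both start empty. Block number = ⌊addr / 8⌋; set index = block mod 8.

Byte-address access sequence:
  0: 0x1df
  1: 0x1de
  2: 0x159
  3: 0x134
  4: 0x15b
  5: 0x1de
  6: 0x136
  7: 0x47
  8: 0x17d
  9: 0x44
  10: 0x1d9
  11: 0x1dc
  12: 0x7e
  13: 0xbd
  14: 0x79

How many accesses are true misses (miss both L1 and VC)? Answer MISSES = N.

  [0] addr=0x1df blk=59 s=3: MISS | VC []
  [1] addr=0x1de blk=59 s=3: L1-HIT | VC []
  [2] addr=0x159 blk=43 s=3: MISS | VC [59]
  [3] addr=0x134 blk=38 s=6: MISS | VC [59]
  [4] addr=0x15b blk=43 s=3: L1-HIT | VC [59]
  [5] addr=0x1de blk=59 s=3: VC-HIT | VC [43]
  [6] addr=0x136 blk=38 s=6: L1-HIT | VC [43]
  [7] addr=0x47 blk=8 s=0: MISS | VC [43]
  [8] addr=0x17d blk=47 s=7: MISS | VC [43]
  [9] addr=0x44 blk=8 s=0: L1-HIT | VC [43]
  [10] addr=0x1d9 blk=59 s=3: L1-HIT | VC [43]
  [11] addr=0x1dc blk=59 s=3: L1-HIT | VC [43]
  [12] addr=0x7e blk=15 s=7: MISS | VC [43, 47]
  [13] addr=0xbd blk=23 s=7: MISS | VC [43, 47, 15]
  [14] addr=0x79 blk=15 s=7: VC-HIT | VC [43, 47, 23]

MISSES = 7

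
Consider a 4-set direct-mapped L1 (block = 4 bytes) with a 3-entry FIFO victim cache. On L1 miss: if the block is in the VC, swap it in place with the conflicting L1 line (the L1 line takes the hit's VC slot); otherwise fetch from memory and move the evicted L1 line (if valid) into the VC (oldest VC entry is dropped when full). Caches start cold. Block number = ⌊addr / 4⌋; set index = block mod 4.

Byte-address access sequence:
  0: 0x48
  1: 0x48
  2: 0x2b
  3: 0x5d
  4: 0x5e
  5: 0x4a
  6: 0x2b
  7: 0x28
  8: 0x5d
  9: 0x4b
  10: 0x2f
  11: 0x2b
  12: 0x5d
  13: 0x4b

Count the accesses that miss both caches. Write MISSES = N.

0: 0x48 (blk 18, set 2) → MISS  vc=[]
1: 0x48 (blk 18, set 2) → L1-HIT  vc=[]
2: 0x2b (blk 10, set 2) → MISS  vc=[18]
3: 0x5d (blk 23, set 3) → MISS  vc=[18]
4: 0x5e (blk 23, set 3) → L1-HIT  vc=[18]
5: 0x4a (blk 18, set 2) → VC-HIT  vc=[10]
6: 0x2b (blk 10, set 2) → VC-HIT  vc=[18]
7: 0x28 (blk 10, set 2) → L1-HIT  vc=[18]
8: 0x5d (blk 23, set 3) → L1-HIT  vc=[18]
9: 0x4b (blk 18, set 2) → VC-HIT  vc=[10]
10: 0x2f (blk 11, set 3) → MISS  vc=[10, 23]
11: 0x2b (blk 10, set 2) → VC-HIT  vc=[18, 23]
12: 0x5d (blk 23, set 3) → VC-HIT  vc=[18, 11]
13: 0x4b (blk 18, set 2) → VC-HIT  vc=[10, 11]

MISSES = 4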